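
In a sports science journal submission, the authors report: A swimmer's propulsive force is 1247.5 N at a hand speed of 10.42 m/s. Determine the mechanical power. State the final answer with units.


P = F * v
P = 1247.5 * 10.42
P = 12998.95 W

12998.95 W


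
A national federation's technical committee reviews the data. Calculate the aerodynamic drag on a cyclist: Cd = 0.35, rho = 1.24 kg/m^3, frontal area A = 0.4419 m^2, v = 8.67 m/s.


Fd = 0.5 * Cd * rho * A * v^2
Fd = 0.5 * 0.35 * 1.24 * 0.4419 * 8.67^2
v^2 = 75.1689
Fd = 0.5 * 0.35 * 1.24 * 0.4419 * 75.1689 = 7.2081 N

7.2081 N


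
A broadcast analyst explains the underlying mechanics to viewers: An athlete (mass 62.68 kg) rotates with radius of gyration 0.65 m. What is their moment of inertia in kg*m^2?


I = m * k^2
I = 62.68 * 0.65^2
I = 62.68 * 0.4225 = 26.4823 kg*m^2

26.4823 kg*m^2


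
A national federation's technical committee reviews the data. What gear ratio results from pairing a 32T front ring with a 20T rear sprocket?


GR = front_teeth / rear_teeth
GR = 32 / 20
GR = 1.6

1.6


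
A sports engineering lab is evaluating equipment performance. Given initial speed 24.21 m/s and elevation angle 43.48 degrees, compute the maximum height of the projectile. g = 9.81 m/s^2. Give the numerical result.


H = (v*sin(theta))^2 / (2*g)
vy = v*sin(theta) = 24.21 * sin(43.48 deg) = 16.6589 m/s
H = vy^2 / (2*g) = 277.5201 / (2*9.81)
H = 277.5201 / 19.62 = 14.1448 m

14.1448 m


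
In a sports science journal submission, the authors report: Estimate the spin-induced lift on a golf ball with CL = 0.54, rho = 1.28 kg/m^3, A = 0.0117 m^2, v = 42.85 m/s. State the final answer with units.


FM = 0.5 * CL * rho * A * v^2
FM = 0.5 * 0.54 * 1.28 * 0.0117 * 42.85^2
v^2 = 1836.1225
FM = 0.5 * 0.54 * 1.28 * 0.0117 * 1836.1225 = 7.4244 N

7.4244 N


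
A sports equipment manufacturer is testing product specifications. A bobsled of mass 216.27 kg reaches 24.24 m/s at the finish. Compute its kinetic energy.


KE = 0.5 * m * v^2
KE = 0.5 * 216.27 * 24.24^2
KE = 0.5 * 216.27 * 587.5776 = 63537.7038 J

63537.7038 J


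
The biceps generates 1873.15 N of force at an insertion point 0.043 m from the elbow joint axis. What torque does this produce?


tau = F * d
tau = 1873.15 * 0.043
tau = 80.5455 N*m

80.5455 N*m


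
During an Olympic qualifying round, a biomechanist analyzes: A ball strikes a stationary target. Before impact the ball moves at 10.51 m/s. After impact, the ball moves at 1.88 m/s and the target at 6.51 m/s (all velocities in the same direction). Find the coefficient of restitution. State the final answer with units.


e = (v2_after - v1_after) / (v1_before - v2_before)
Numerator = 6.51 - 1.88 = 4.63
Denominator = 10.51 - 0 = 10.51
e = 4.63 / 10.51 = 0.4405

0.4405


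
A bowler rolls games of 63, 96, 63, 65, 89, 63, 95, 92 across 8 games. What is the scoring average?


Average = sum / n
Sum = 626
Average = 626 / 8 = 78.25

78.25


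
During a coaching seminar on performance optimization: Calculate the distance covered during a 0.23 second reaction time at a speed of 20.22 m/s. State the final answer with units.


d = v * t
d = 20.22 * 0.23
d = 4.6506 m

4.6506 m


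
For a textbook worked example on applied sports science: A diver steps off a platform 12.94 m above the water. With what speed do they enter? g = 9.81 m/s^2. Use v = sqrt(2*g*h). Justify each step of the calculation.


v = sqrt(2 * g * h)
v = sqrt(2 * 9.81 * 12.94)
v = sqrt(253.8828) = 15.9337 m/s

15.9337 m/s


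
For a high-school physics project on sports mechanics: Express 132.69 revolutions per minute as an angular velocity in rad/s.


omega = RPM * 2 * pi / 60
omega = 132.69 * 2 * 3.14159 / 60
omega = 833.7159 / 60 = 13.8953 rad/s

13.8953 rad/s


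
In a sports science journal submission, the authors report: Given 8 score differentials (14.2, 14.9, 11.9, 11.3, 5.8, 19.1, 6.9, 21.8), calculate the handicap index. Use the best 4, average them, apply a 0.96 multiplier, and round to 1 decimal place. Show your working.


All differentials: 14.2, 14.9, 11.9, 11.3, 5.8, 19.1, 6.9, 21.8
Sorted: 5.8, 6.9, 11.3, 11.9, 14.2, 14.9, 19.1, 21.8
Best 4: 5.8, 6.9, 11.3, 11.9
Average of best = 35.9 / 4 = 8.975
Raw index = 8.975 * 0.96 = 8.616
Handicap index = round(8.616, 1) = 8.6

8.6


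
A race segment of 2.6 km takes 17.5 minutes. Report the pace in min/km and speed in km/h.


Pace = time / distance = 17.5 min / 2.6 km = 6.7308 min/km
Speed = distance / time_in_hours = 2.6 / 0.2917 hr
Speed = 8.9143 km/h

6.7308 min/km, 8.9143 km/h


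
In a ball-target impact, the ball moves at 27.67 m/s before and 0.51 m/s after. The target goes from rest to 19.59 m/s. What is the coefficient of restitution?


e = (v2_after - v1_after) / (v1_before - v2_before)
Numerator = 19.59 - 0.51 = 19.08
Denominator = 27.67 - 0 = 27.67
e = 19.08 / 27.67 = 0.6896

0.6896


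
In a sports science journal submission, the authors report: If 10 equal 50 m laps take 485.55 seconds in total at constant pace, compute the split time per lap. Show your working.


Split time = total_time / n_laps = 485.55 / 10
Split time = 48.555 s per lap

48.555 s


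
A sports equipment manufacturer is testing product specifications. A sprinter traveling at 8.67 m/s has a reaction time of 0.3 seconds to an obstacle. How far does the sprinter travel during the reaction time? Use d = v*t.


d = v * t
d = 8.67 * 0.3
d = 2.601 m

2.601 m


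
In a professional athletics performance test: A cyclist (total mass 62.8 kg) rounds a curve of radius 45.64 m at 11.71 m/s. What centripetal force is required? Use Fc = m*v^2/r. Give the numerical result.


Fc = m * v^2 / r
v^2 = 11.71^2 = 137.1241
Fc = 62.8 * 137.1241 / 45.64
Fc = 8611.3935 / 45.64 = 188.6808 N

188.6808 N


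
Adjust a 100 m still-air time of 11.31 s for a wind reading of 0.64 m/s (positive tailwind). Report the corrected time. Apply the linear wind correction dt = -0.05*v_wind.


dt = -0.05 * v_wind = -0.05 * 0.64 = -0.032 s
t_corrected = t_still + dt = 11.31 + (-0.032)
t_corrected = 11.278 s

11.278 s


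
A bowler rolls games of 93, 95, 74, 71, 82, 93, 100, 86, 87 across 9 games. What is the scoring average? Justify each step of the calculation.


Average = sum / n
Sum = 781
Average = 781 / 9 = 86.7778

86.7778


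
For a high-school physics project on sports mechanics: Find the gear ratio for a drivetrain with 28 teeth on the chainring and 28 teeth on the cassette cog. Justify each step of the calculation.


GR = front_teeth / rear_teeth
GR = 28 / 28
GR = 1

1


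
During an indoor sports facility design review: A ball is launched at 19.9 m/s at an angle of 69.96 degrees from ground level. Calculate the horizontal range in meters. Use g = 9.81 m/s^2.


R = v^2 * sin(2*theta) / g
Convert angle to radians: theta = 69.96 deg = 1.221 rad
sin(2*theta) = sin(2.4421) = 0.6439
R = 19.9^2 * 0.6439 / 9.81
R = 396.01 * 0.6439 / 9.81 = 25.9912 m

25.9912 m


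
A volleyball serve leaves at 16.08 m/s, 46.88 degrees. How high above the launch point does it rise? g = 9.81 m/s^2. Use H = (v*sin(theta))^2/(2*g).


H = (v*sin(theta))^2 / (2*g)
vy = v*sin(theta) = 16.08 * sin(46.88 deg) = 11.7372 m/s
H = vy^2 / (2*g) = 137.7612 / (2*9.81)
H = 137.7612 / 19.62 = 7.0215 m

7.0215 m


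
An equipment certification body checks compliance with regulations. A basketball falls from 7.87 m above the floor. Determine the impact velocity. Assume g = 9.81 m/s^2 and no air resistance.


v = sqrt(2 * g * h)
v = sqrt(2 * 9.81 * 7.87)
v = sqrt(154.4094) = 12.4262 m/s

12.4262 m/s


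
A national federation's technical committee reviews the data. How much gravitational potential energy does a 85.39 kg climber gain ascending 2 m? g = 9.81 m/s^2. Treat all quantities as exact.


PE = m * g * h
PE = 85.39 * 9.81 * 2
PE = 837.6759 * 2 = 1675.3518 J

1675.3518 J


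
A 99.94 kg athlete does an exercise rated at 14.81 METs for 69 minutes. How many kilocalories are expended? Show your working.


kcal = MET * mass * time_hr
Convert time: 69 min = 1.15 hr
kcal = 14.81 * 99.94 * 1.15
kcal = 1702.1281 kcal

1702.1281 kcal


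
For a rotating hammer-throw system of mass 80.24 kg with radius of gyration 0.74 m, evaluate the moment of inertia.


I = m * k^2
I = 80.24 * 0.74^2
I = 80.24 * 0.5476 = 43.9394 kg*m^2

43.9394 kg*m^2


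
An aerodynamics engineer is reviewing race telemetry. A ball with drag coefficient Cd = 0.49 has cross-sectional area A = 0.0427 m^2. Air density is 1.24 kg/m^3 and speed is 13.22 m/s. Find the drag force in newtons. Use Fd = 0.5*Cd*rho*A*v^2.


Fd = 0.5 * Cd * rho * A * v^2
Fd = 0.5 * 0.49 * 1.24 * 0.0427 * 13.22^2
v^2 = 174.7684
Fd = 0.5 * 0.49 * 1.24 * 0.0427 * 174.7684 = 2.2671 N

2.2671 N


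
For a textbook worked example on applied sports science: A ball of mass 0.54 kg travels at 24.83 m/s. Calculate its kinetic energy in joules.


KE = 0.5 * m * v^2
KE = 0.5 * 0.54 * 24.83^2
KE = 0.5 * 0.54 * 616.5289 = 166.4628 J

166.4628 J


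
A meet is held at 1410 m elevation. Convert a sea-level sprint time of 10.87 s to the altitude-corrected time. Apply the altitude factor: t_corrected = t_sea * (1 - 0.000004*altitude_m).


Correction factor = 1 - 0.000004 * 1410 = 0.99436
t_corrected = t_sea * factor = 10.87 * 0.99436
t_corrected = 10.8087 s

10.8087 s


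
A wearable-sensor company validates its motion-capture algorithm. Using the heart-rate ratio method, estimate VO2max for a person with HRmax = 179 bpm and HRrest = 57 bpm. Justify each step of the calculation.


VO2max = 15.3 * HRmax / HRrest
VO2max = 15.3 * 179 / 57
VO2max = 2738.7 / 57 = 48.0474 mL/kg/min

48.0474 mL/kg/min


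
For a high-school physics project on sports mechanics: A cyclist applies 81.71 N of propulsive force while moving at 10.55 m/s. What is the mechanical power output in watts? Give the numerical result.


P = F * v
P = 81.71 * 10.55
P = 862.0405 W

862.0405 W


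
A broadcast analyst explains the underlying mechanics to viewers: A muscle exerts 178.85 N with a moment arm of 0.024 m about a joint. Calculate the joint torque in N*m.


tau = F * d
tau = 178.85 * 0.024
tau = 4.2924 N*m

4.2924 N*m


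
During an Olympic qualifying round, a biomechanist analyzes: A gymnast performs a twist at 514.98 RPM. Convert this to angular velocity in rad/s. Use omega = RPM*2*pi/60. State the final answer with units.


omega = RPM * 2 * pi / 60
omega = 514.98 * 2 * 3.14159 / 60
omega = 3235.7148 / 60 = 53.9286 rad/s

53.9286 rad/s


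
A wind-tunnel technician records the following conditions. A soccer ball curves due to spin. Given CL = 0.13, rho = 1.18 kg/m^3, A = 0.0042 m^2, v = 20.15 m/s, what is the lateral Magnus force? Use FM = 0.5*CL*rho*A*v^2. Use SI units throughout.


FM = 0.5 * CL * rho * A * v^2
FM = 0.5 * 0.13 * 1.18 * 0.0042 * 20.15^2
v^2 = 406.0225
FM = 0.5 * 0.13 * 1.18 * 0.0042 * 406.0225 = 0.1308 N

0.1308 N


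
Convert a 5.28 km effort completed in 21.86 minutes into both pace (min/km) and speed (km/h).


Pace = time / distance = 21.86 min / 5.28 km = 4.1402 min/km
Speed = distance / time_in_hours = 5.28 / 0.3643 hr
Speed = 14.4922 km/h

4.1402 min/km, 14.4922 km/h


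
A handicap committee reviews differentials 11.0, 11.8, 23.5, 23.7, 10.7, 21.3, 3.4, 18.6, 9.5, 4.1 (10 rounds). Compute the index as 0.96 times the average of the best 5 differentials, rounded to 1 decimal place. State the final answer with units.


All differentials: 11.0, 11.8, 23.5, 23.7, 10.7, 21.3, 3.4, 18.6, 9.5, 4.1
Sorted: 3.4, 4.1, 9.5, 10.7, 11.0, 11.8, 18.6, 21.3, 23.5, 23.7
Best 5: 3.4, 4.1, 9.5, 10.7, 11.0
Average of best = 38.7 / 5 = 7.74
Raw index = 7.74 * 0.96 = 7.4304
Handicap index = round(7.4304, 1) = 7.4

7.4


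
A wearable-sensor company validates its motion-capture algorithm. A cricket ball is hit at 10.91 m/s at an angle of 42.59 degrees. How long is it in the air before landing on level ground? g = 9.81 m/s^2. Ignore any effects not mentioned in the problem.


T = 2*v*sin(theta)/g
sin(theta) = sin(42.59 deg) = 0.6767
T = 2*10.91*0.6767 / 9.81
T = 14.7666 / 9.81 = 1.5053 s

1.5053 s


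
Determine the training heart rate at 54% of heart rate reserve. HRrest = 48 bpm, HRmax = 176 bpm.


Target = HRrest + pct*(HRmax - HRrest)
Heart rate reserve = HRmax - HRrest = 176 - 48 = 128 bpm
Fraction = 54% = 0.54
Target = 48 + 0.54 * 128
Target = 48 + 69.12 = 117.12 bpm

117.12 bpm


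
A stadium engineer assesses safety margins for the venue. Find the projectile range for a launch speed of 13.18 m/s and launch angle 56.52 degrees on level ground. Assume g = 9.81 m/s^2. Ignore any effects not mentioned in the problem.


R = v^2 * sin(2*theta) / g
Convert angle to radians: theta = 56.52 deg = 0.9865 rad
sin(2*theta) = sin(1.9729) = 0.9202
R = 13.18^2 * 0.9202 / 9.81
R = 173.7124 * 0.9202 / 9.81 = 16.2952 m

16.2952 m


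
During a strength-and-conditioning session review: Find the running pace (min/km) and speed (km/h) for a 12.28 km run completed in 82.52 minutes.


Pace = time / distance = 82.52 min / 12.28 km = 6.7199 min/km
Speed = distance / time_in_hours = 12.28 / 1.3753 hr
Speed = 8.9287 km/h

6.7199 min/km, 8.9287 km/h


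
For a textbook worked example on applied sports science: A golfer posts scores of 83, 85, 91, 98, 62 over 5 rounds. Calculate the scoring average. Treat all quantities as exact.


Average = sum / n
Sum = 419
Average = 419 / 5 = 83.8

83.8


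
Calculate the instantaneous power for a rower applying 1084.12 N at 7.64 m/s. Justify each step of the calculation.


P = F * v
P = 1084.12 * 7.64
P = 8282.6768 W

8282.6768 W


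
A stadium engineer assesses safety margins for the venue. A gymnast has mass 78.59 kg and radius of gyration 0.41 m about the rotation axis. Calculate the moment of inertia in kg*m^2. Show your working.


I = m * k^2
I = 78.59 * 0.41^2
I = 78.59 * 0.1681 = 13.211 kg*m^2

13.211 kg*m^2


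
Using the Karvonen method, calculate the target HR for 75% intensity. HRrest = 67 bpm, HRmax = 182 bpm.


Target = HRrest + pct*(HRmax - HRrest)
Heart rate reserve = HRmax - HRrest = 182 - 67 = 115 bpm
Fraction = 75% = 0.75
Target = 67 + 0.75 * 115
Target = 67 + 86.25 = 153.25 bpm

153.25 bpm


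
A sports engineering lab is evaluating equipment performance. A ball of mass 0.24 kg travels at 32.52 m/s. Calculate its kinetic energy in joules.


KE = 0.5 * m * v^2
KE = 0.5 * 0.24 * 32.52^2
KE = 0.5 * 0.24 * 1057.5504 = 126.906 J

126.906 J


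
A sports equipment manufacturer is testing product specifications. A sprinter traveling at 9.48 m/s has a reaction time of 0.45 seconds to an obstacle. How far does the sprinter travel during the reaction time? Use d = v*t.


d = v * t
d = 9.48 * 0.45
d = 4.266 m

4.266 m


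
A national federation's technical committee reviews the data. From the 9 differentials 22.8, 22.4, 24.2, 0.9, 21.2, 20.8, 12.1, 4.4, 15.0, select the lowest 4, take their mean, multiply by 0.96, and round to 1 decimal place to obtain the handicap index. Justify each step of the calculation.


All differentials: 22.8, 22.4, 24.2, 0.9, 21.2, 20.8, 12.1, 4.4, 15.0
Sorted: 0.9, 4.4, 12.1, 15.0, 20.8, 21.2, 22.4, 22.8, 24.2
Best 4: 0.9, 4.4, 12.1, 15.0
Average of best = 32.4 / 4 = 8.1
Raw index = 8.1 * 0.96 = 7.776
Handicap index = round(7.776, 1) = 7.8

7.8


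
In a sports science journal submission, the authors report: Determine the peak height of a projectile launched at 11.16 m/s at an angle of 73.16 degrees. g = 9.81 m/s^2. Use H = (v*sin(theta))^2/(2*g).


H = (v*sin(theta))^2 / (2*g)
vy = v*sin(theta) = 11.16 * sin(73.16 deg) = 10.6814 m/s
H = vy^2 / (2*g) = 114.093 / (2*9.81)
H = 114.093 / 19.62 = 5.8151 m

5.8151 m


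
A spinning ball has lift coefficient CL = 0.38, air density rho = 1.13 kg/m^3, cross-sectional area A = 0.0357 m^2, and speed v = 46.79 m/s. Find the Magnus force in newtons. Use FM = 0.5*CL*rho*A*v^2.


FM = 0.5 * CL * rho * A * v^2
FM = 0.5 * 0.38 * 1.13 * 0.0357 * 46.79^2
v^2 = 2189.3041
FM = 0.5 * 0.38 * 1.13 * 0.0357 * 2189.3041 = 16.7806 N

16.7806 N


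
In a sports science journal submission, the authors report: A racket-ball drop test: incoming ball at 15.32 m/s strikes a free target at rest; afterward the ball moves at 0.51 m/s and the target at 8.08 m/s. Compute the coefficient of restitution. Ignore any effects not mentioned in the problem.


e = (v2_after - v1_after) / (v1_before - v2_before)
Numerator = 8.08 - 0.51 = 7.57
Denominator = 15.32 - 0 = 15.32
e = 7.57 / 15.32 = 0.4941

0.4941


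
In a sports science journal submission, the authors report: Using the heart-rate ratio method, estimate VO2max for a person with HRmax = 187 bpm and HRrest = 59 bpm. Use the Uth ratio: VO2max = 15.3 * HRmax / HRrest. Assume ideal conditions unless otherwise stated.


VO2max = 15.3 * HRmax / HRrest
VO2max = 15.3 * 187 / 59
VO2max = 2861.1 / 59 = 48.4932 mL/kg/min

48.4932 mL/kg/min


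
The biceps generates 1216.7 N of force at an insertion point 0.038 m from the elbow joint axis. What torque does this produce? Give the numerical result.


tau = F * d
tau = 1216.7 * 0.038
tau = 46.2346 N*m

46.2346 N*m


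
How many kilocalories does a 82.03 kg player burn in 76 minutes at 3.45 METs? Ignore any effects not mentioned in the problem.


kcal = MET * mass * time_hr
Convert time: 76 min = 1.2667 hr
kcal = 3.45 * 82.03 * 1.2667
kcal = 358.4711 kcal

358.4711 kcal


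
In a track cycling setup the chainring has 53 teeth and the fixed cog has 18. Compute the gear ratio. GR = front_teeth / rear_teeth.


GR = front_teeth / rear_teeth
GR = 53 / 18
GR = 2.9444

2.9444


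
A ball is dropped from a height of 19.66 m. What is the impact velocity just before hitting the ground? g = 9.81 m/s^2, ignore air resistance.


v = sqrt(2 * g * h)
v = sqrt(2 * 9.81 * 19.66)
v = sqrt(385.7292) = 19.64 m/s

19.64 m/s


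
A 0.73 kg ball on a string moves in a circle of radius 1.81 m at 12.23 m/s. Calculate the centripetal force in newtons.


Fc = m * v^2 / r
v^2 = 12.23^2 = 149.5729
Fc = 0.73 * 149.5729 / 1.81
Fc = 109.1882 / 1.81 = 60.325 N

60.325 N


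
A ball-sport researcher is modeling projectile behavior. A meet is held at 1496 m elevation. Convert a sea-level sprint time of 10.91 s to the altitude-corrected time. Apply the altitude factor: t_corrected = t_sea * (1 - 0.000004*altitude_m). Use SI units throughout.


Correction factor = 1 - 0.000004 * 1496 = 0.994016
t_corrected = t_sea * factor = 10.91 * 0.994016
t_corrected = 10.8447 s

10.8447 s


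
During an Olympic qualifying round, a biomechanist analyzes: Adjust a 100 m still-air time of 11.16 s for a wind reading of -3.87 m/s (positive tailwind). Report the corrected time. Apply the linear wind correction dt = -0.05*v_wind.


dt = -0.05 * v_wind = -0.05 * -3.87 = 0.1935 s
t_corrected = t_still + dt = 11.16 + (0.1935)
t_corrected = 11.3535 s

11.3535 s


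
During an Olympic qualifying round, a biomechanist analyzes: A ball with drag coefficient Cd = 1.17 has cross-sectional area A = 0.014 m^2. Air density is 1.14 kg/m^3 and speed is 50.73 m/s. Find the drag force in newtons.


Fd = 0.5 * Cd * rho * A * v^2
Fd = 0.5 * 1.17 * 1.14 * 0.014 * 50.73^2
v^2 = 2573.5329
Fd = 0.5 * 1.17 * 1.14 * 0.014 * 2573.5329 = 24.028 N

24.028 N


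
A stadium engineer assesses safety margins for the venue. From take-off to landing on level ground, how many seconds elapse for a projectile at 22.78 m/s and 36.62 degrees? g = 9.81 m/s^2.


T = 2*v*sin(theta)/g
sin(theta) = sin(36.62 deg) = 0.5965
T = 2*22.78*0.5965 / 9.81
T = 27.1768 / 9.81 = 2.7703 s

2.7703 s


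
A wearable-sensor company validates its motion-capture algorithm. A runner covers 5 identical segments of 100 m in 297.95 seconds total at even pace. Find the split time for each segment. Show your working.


Split time = total_time / n_laps = 297.95 / 5
Split time = 59.59 s per lap

59.59 s


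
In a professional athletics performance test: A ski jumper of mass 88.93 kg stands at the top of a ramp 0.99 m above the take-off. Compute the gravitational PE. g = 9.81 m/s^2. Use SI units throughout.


PE = m * g * h
PE = 88.93 * 9.81 * 0.99
PE = 872.4033 * 0.99 = 863.6793 J

863.6793 J


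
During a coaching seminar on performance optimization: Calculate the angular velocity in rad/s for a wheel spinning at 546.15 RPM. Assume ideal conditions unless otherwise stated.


omega = RPM * 2 * pi / 60
omega = 546.15 * 2 * 3.14159 / 60
omega = 3431.5617 / 60 = 57.1927 rad/s

57.1927 rad/s


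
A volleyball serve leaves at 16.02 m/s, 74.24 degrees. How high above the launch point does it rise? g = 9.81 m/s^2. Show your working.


H = (v*sin(theta))^2 / (2*g)
vy = v*sin(theta) = 16.02 * sin(74.24 deg) = 15.4178 m/s
H = vy^2 / (2*g) = 237.7077 / (2*9.81)
H = 237.7077 / 19.62 = 12.1156 m

12.1156 m


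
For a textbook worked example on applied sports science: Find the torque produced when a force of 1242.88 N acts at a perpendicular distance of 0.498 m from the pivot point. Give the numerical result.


tau = F * d
tau = 1242.88 * 0.498
tau = 618.9542 N*m

618.9542 N*m


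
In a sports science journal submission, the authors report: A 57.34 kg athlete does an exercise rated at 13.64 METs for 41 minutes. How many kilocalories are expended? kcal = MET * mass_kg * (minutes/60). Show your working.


kcal = MET * mass * time_hr
Convert time: 41 min = 0.6833 hr
kcal = 13.64 * 57.34 * 0.6833
kcal = 534.447 kcal

534.447 kcal


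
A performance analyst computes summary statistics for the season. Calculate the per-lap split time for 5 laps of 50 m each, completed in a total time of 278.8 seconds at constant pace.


Split time = total_time / n_laps = 278.8 / 5
Split time = 55.76 s per lap

55.76 s


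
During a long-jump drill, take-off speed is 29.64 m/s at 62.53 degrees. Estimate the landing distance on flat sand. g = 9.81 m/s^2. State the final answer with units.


R = v^2 * sin(2*theta) / g
Convert angle to radians: theta = 62.53 deg = 1.0914 rad
sin(2*theta) = sin(2.1827) = 0.8186
R = 29.64^2 * 0.8186 / 9.81
R = 878.5296 * 0.8186 / 9.81 = 73.3049 m

73.3049 m


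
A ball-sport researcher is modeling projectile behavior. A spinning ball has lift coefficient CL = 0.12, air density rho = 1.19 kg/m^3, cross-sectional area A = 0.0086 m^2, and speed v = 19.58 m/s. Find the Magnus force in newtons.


FM = 0.5 * CL * rho * A * v^2
FM = 0.5 * 0.12 * 1.19 * 0.0086 * 19.58^2
v^2 = 383.3764
FM = 0.5 * 0.12 * 1.19 * 0.0086 * 383.3764 = 0.2354 N

0.2354 N


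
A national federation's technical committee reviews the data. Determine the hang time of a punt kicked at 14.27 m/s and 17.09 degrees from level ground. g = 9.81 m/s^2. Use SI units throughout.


T = 2*v*sin(theta)/g
sin(theta) = sin(17.09 deg) = 0.2939
T = 2*14.27*0.2939 / 9.81
T = 8.3871 / 9.81 = 0.855 s

0.855 s


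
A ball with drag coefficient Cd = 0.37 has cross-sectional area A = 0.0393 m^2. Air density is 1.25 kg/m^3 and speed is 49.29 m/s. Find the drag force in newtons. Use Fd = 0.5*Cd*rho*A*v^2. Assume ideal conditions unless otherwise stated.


Fd = 0.5 * Cd * rho * A * v^2
Fd = 0.5 * 0.37 * 1.25 * 0.0393 * 49.29^2
v^2 = 2429.5041
Fd = 0.5 * 0.37 * 1.25 * 0.0393 * 2429.5041 = 22.0796 N

22.0796 N


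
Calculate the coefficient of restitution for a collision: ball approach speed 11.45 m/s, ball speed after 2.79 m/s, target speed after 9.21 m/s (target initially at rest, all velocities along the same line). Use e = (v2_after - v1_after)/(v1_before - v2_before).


e = (v2_after - v1_after) / (v1_before - v2_before)
Numerator = 9.21 - 2.79 = 6.42
Denominator = 11.45 - 0 = 11.45
e = 6.42 / 11.45 = 0.5607

0.5607


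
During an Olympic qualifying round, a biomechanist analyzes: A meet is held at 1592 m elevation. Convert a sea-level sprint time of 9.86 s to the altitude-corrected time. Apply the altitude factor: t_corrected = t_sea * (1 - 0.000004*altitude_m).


Correction factor = 1 - 0.000004 * 1592 = 0.993632
t_corrected = t_sea * factor = 9.86 * 0.993632
t_corrected = 9.7972 s

9.7972 s


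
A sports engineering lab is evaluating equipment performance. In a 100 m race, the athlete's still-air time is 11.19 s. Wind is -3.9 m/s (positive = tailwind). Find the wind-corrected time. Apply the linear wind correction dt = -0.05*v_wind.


dt = -0.05 * v_wind = -0.05 * -3.9 = 0.195 s
t_corrected = t_still + dt = 11.19 + (0.195)
t_corrected = 11.385 s

11.385 s


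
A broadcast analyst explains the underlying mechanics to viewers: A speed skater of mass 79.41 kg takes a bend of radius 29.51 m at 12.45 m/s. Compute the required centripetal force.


Fc = m * v^2 / r
v^2 = 12.45^2 = 155.0025
Fc = 79.41 * 155.0025 / 29.51
Fc = 12308.7485 / 29.51 = 417.1043 N

417.1043 N


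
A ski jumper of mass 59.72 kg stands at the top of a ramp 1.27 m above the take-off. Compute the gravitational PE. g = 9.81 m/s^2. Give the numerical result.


PE = m * g * h
PE = 59.72 * 9.81 * 1.27
PE = 585.8532 * 1.27 = 744.0336 J

744.0336 J


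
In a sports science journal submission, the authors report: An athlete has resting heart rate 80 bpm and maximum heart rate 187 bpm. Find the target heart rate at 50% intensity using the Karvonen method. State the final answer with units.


Target = HRrest + pct*(HRmax - HRrest)
Heart rate reserve = HRmax - HRrest = 187 - 80 = 107 bpm
Fraction = 50% = 0.5
Target = 80 + 0.5 * 107
Target = 80 + 53.5 = 133.5 bpm

133.5 bpm


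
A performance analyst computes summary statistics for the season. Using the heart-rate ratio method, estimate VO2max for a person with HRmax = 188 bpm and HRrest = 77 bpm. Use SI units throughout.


VO2max = 15.3 * HRmax / HRrest
VO2max = 15.3 * 188 / 77
VO2max = 2876.4 / 77 = 37.3558 mL/kg/min

37.3558 mL/kg/min


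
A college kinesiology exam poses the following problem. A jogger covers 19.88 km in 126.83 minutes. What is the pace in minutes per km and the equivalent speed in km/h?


Pace = time / distance = 126.83 min / 19.88 km = 6.3798 min/km
Speed = distance / time_in_hours = 19.88 / 2.1138 hr
Speed = 9.4047 km/h

6.3798 min/km, 9.4047 km/h


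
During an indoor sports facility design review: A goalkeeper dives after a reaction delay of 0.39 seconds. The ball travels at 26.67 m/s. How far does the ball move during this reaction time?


d = v * t
d = 26.67 * 0.39
d = 10.4013 m

10.4013 m


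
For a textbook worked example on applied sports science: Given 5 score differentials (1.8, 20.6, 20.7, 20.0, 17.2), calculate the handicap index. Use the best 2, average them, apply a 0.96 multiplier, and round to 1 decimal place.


All differentials: 1.8, 20.6, 20.7, 20.0, 17.2
Sorted: 1.8, 17.2, 20.0, 20.6, 20.7
Best 2: 1.8, 17.2
Average of best = 19 / 2 = 9.5
Raw index = 9.5 * 0.96 = 9.12
Handicap index = round(9.12, 1) = 9.1

9.1


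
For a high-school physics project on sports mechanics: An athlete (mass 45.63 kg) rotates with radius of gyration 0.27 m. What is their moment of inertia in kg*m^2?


I = m * k^2
I = 45.63 * 0.27^2
I = 45.63 * 0.0729 = 3.3264 kg*m^2

3.3264 kg*m^2


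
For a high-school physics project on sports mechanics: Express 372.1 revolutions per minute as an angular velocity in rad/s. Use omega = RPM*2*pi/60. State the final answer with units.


omega = RPM * 2 * pi / 60
omega = 372.1 * 2 * 3.14159 / 60
omega = 2337.9733 / 60 = 38.9662 rad/s

38.9662 rad/s


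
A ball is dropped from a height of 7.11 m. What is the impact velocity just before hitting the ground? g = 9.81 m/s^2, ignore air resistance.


v = sqrt(2 * g * h)
v = sqrt(2 * 9.81 * 7.11)
v = sqrt(139.4982) = 11.8109 m/s

11.8109 m/s


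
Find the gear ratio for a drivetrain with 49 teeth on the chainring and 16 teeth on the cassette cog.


GR = front_teeth / rear_teeth
GR = 49 / 16
GR = 3.0625

3.0625


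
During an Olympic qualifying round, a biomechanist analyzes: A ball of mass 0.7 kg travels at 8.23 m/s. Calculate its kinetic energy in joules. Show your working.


KE = 0.5 * m * v^2
KE = 0.5 * 0.7 * 8.23^2
KE = 0.5 * 0.7 * 67.7329 = 23.7065 J

23.7065 J


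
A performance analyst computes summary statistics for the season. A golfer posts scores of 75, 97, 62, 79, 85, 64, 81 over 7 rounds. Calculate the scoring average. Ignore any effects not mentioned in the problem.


Average = sum / n
Sum = 543
Average = 543 / 7 = 77.5714

77.5714


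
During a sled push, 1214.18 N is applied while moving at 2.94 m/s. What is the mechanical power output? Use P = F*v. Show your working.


P = F * v
P = 1214.18 * 2.94
P = 3569.6892 W

3569.6892 W


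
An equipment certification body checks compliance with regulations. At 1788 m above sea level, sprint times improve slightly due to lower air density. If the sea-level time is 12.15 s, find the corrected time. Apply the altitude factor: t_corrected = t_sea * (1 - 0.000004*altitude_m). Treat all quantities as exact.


Correction factor = 1 - 0.000004 * 1788 = 0.992848
t_corrected = t_sea * factor = 12.15 * 0.992848
t_corrected = 12.0631 s

12.0631 s


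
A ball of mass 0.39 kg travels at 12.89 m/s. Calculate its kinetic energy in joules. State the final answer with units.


KE = 0.5 * m * v^2
KE = 0.5 * 0.39 * 12.89^2
KE = 0.5 * 0.39 * 166.1521 = 32.3997 J

32.3997 J


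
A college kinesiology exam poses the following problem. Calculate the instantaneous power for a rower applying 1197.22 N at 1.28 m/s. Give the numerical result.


P = F * v
P = 1197.22 * 1.28
P = 1532.4416 W

1532.4416 W


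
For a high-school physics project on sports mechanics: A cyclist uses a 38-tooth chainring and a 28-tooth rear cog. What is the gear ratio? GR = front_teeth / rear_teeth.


GR = front_teeth / rear_teeth
GR = 38 / 28
GR = 1.3571

1.3571


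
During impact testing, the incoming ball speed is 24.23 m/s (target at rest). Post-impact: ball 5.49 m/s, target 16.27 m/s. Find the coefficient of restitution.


e = (v2_after - v1_after) / (v1_before - v2_before)
Numerator = 16.27 - 5.49 = 10.78
Denominator = 24.23 - 0 = 24.23
e = 10.78 / 24.23 = 0.4449

0.4449


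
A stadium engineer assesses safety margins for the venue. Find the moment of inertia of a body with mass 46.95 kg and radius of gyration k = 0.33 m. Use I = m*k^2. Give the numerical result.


I = m * k^2
I = 46.95 * 0.33^2
I = 46.95 * 0.1089 = 5.1129 kg*m^2

5.1129 kg*m^2


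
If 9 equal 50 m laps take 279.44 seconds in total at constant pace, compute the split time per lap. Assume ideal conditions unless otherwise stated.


Split time = total_time / n_laps = 279.44 / 9
Split time = 31.0489 s per lap

31.0489 s


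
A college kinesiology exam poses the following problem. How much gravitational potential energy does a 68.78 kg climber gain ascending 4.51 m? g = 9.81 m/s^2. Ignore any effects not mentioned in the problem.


PE = m * g * h
PE = 68.78 * 9.81 * 4.51
PE = 674.7318 * 4.51 = 3043.0404 J

3043.0404 J


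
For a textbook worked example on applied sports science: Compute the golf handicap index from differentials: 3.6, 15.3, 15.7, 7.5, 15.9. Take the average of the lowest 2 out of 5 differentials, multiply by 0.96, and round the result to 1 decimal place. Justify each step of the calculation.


All differentials: 3.6, 15.3, 15.7, 7.5, 15.9
Sorted: 3.6, 7.5, 15.3, 15.7, 15.9
Best 2: 3.6, 7.5
Average of best = 11.1 / 2 = 5.55
Raw index = 5.55 * 0.96 = 5.328
Handicap index = round(5.328, 1) = 5.3

5.3


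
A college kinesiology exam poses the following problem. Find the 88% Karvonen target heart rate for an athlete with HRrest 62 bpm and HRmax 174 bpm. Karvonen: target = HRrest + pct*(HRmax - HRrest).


Target = HRrest + pct*(HRmax - HRrest)
Heart rate reserve = HRmax - HRrest = 174 - 62 = 112 bpm
Fraction = 88% = 0.88
Target = 62 + 0.88 * 112
Target = 62 + 98.56 = 160.56 bpm

160.56 bpm


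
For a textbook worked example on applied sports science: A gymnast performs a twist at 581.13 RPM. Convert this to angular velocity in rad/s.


omega = RPM * 2 * pi / 60
omega = 581.13 * 2 * 3.14159 / 60
omega = 3651.3475 / 60 = 60.8558 rad/s

60.8558 rad/s


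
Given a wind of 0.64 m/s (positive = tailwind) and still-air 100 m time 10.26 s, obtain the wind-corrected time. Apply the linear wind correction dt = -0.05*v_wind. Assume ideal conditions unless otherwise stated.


dt = -0.05 * v_wind = -0.05 * 0.64 = -0.032 s
t_corrected = t_still + dt = 10.26 + (-0.032)
t_corrected = 10.228 s

10.228 s


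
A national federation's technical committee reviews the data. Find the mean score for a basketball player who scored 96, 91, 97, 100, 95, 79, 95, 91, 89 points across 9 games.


Average = sum / n
Sum = 833
Average = 833 / 9 = 92.5556

92.5556


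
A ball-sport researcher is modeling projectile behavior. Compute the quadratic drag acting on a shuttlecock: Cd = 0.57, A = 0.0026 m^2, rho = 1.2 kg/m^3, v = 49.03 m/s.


Fd = 0.5 * Cd * rho * A * v^2
Fd = 0.5 * 0.57 * 1.2 * 0.0026 * 49.03^2
v^2 = 2403.9409
Fd = 0.5 * 0.57 * 1.2 * 0.0026 * 2403.9409 = 2.1376 N

2.1376 N


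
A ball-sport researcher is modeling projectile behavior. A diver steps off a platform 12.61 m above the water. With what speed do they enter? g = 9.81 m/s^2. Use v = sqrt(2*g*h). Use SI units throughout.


v = sqrt(2 * g * h)
v = sqrt(2 * 9.81 * 12.61)
v = sqrt(247.4082) = 15.7292 m/s

15.7292 m/s


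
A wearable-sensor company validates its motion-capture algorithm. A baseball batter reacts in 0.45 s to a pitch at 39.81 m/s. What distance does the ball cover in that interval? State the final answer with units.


d = v * t
d = 39.81 * 0.45
d = 17.9145 m

17.9145 m


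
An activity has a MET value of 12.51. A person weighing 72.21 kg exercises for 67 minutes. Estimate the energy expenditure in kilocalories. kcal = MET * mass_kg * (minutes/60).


kcal = MET * mass * time_hr
Convert time: 67 min = 1.1167 hr
kcal = 12.51 * 72.21 * 1.1167
kcal = 1008.7376 kcal

1008.7376 kcal


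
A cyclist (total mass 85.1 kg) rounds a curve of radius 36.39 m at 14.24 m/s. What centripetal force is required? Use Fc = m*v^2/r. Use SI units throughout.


Fc = m * v^2 / r
v^2 = 14.24^2 = 202.7776
Fc = 85.1 * 202.7776 / 36.39
Fc = 17256.3738 / 36.39 = 474.2065 N

474.2065 N


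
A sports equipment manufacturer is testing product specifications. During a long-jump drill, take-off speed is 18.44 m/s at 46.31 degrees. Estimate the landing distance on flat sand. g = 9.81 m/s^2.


R = v^2 * sin(2*theta) / g
Convert angle to radians: theta = 46.31 deg = 0.8083 rad
sin(2*theta) = sin(1.6165) = 0.999
R = 18.44^2 * 0.999 / 9.81
R = 340.0336 * 0.999 / 9.81 = 34.6257 m

34.6257 m


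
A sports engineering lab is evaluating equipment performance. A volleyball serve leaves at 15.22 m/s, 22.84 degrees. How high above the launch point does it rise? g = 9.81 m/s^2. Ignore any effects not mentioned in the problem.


H = (v*sin(theta))^2 / (2*g)
vy = v*sin(theta) = 15.22 * sin(22.84 deg) = 5.9078 m/s
H = vy^2 / (2*g) = 34.9019 / (2*9.81)
H = 34.9019 / 19.62 = 1.7789 m

1.7789 m


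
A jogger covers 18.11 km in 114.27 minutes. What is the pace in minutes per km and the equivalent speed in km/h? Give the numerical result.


Pace = time / distance = 114.27 min / 18.11 km = 6.3098 min/km
Speed = distance / time_in_hours = 18.11 / 1.9045 hr
Speed = 9.5091 km/h

6.3098 min/km, 9.5091 km/h


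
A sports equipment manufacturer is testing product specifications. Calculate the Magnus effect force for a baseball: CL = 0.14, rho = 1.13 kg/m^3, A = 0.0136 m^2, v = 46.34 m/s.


FM = 0.5 * CL * rho * A * v^2
FM = 0.5 * 0.14 * 1.13 * 0.0136 * 46.34^2
v^2 = 2147.3956
FM = 0.5 * 0.14 * 1.13 * 0.0136 * 2147.3956 = 2.3101 N

2.3101 N


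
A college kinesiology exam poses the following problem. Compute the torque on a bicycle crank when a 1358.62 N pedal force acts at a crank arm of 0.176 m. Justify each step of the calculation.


tau = F * d
tau = 1358.62 * 0.176
tau = 239.1171 N*m

239.1171 N*m


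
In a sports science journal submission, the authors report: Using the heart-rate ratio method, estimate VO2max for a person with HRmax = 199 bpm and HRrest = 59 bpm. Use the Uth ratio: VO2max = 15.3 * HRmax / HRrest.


VO2max = 15.3 * HRmax / HRrest
VO2max = 15.3 * 199 / 59
VO2max = 3044.7 / 59 = 51.6051 mL/kg/min

51.6051 mL/kg/min


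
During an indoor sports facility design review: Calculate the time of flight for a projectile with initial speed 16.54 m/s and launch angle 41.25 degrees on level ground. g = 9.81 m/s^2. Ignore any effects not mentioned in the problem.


T = 2*v*sin(theta)/g
sin(theta) = sin(41.25 deg) = 0.6593
T = 2*16.54*0.6593 / 9.81
T = 21.8112 / 9.81 = 2.2234 s

2.2234 s


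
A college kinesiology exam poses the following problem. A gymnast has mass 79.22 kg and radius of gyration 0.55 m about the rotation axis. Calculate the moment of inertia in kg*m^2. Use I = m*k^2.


I = m * k^2
I = 79.22 * 0.55^2
I = 79.22 * 0.3025 = 23.9641 kg*m^2

23.9641 kg*m^2


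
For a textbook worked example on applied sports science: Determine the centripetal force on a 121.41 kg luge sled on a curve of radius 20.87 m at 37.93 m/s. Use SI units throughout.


Fc = m * v^2 / r
v^2 = 37.93^2 = 1438.6849
Fc = 121.41 * 1438.6849 / 20.87
Fc = 174670.7337 / 20.87 = 8369.465 N

8369.465 N


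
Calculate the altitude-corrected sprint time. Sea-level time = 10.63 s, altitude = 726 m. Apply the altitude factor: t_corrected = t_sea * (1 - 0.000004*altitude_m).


Correction factor = 1 - 0.000004 * 726 = 0.997096
t_corrected = t_sea * factor = 10.63 * 0.997096
t_corrected = 10.5991 s

10.5991 s


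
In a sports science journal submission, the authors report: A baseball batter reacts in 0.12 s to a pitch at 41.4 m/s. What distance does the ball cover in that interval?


d = v * t
d = 41.4 * 0.12
d = 4.968 m

4.968 m


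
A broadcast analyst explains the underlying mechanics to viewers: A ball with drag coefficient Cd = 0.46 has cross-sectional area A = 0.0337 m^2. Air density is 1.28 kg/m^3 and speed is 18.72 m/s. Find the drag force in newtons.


Fd = 0.5 * Cd * rho * A * v^2
Fd = 0.5 * 0.46 * 1.28 * 0.0337 * 18.72^2
v^2 = 350.4384
Fd = 0.5 * 0.46 * 1.28 * 0.0337 * 350.4384 = 3.4768 N

3.4768 N


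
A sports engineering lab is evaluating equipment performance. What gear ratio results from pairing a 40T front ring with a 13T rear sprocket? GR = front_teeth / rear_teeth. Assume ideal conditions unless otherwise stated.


GR = front_teeth / rear_teeth
GR = 40 / 13
GR = 3.0769

3.0769


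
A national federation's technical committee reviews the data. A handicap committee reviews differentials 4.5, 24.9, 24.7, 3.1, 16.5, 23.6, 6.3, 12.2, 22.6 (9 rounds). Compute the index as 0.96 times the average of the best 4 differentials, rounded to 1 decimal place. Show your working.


All differentials: 4.5, 24.9, 24.7, 3.1, 16.5, 23.6, 6.3, 12.2, 22.6
Sorted: 3.1, 4.5, 6.3, 12.2, 16.5, 22.6, 23.6, 24.7, 24.9
Best 4: 3.1, 4.5, 6.3, 12.2
Average of best = 26.1 / 4 = 6.525
Raw index = 6.525 * 0.96 = 6.264
Handicap index = round(6.264, 1) = 6.3

6.3


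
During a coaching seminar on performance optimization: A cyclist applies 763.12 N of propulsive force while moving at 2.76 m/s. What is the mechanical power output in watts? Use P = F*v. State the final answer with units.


P = F * v
P = 763.12 * 2.76
P = 2106.2112 W

2106.2112 W


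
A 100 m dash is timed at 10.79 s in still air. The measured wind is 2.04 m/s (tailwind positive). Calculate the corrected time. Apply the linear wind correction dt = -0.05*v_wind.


dt = -0.05 * v_wind = -0.05 * 2.04 = -0.102 s
t_corrected = t_still + dt = 10.79 + (-0.102)
t_corrected = 10.688 s

10.688 s


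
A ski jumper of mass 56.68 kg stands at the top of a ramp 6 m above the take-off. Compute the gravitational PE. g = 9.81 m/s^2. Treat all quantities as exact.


PE = m * g * h
PE = 56.68 * 9.81 * 6
PE = 556.0308 * 6 = 3336.1848 J

3336.1848 J
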